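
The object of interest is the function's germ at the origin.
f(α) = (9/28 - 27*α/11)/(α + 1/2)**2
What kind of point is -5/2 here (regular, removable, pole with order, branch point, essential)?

Denominator factors: α + 1/2 = -2 at α = -5/2 — none vanishes.
So the germ continues analytically to -5/2.

The point is a regular point.


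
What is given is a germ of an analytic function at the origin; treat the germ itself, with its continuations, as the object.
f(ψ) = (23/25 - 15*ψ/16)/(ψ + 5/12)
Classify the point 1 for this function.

The point is a regular point.

Denominator factors: ψ + 5/12 = 17/12 at ψ = 1 — none vanishes.
So the germ continues analytically to 1.


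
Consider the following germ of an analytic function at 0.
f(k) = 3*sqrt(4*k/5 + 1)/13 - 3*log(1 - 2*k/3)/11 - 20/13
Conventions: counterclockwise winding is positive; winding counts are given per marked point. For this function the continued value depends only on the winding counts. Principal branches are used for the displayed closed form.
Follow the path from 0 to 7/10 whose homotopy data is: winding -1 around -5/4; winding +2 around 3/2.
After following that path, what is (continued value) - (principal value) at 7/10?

The rational part is single-valued and drops out of the difference; each branch term changes only by its own monodromy.
(-3/11)*log(1 - k/(3/2)): each positive loop around 3/2 adds 2*pi*i to the log, so winding +2 contributes (-3/11)*(2)*2*pi*i = -(12/11)*pi*i.
(3/13)*sqrt(1 - k/(-5/4)): winding -1 is odd, the square root flips sign, contributing -2*(3/13)*sqrt(1 - (7/10)/(-5/4)) = -2*(3/13)*sqrt(39/25) = -(6/65)*sqrt(39).
Summing the contributions at k = 7/10 gives (-(6/65)*sqrt(39)) - ((12/11)*pi)*i.

Continued minus principal equals (-(6/65)*sqrt(39)) - ((12/11)*pi)*i.


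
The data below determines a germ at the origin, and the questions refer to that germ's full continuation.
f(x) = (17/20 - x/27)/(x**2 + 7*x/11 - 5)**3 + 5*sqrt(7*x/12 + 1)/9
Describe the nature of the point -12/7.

The point is an algebraic (square-root) branch point.

The term (5/9)*sqrt(1 - x/(-12/7)) has argument 1 - -12/7/(-12/7) = 0 at -12/7: a square-root (algebraic, two-sheeted) branch point; the remaining terms are analytic or single-valued there.


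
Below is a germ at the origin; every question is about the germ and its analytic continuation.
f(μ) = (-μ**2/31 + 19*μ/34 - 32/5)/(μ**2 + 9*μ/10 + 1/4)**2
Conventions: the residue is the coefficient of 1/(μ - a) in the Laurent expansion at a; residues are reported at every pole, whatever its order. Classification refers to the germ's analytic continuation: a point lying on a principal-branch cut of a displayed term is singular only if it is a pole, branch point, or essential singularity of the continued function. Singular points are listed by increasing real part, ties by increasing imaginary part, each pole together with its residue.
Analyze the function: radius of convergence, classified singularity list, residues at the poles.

Denominator factor (μ**2 + 9*μ/10 + 1/4)^2: discriminant -19/100, complex-conjugate roots (-9/20) + ((1/20)*sqrt(19))*i and (-9/20) - ((1/20)*sqrt(19))*i; poles of order 2, moduli 1/2 and 1/2.
The radius of convergence is the smallest modulus among the singular points: 1/2.
The factor μ**2 + 9*μ/10 + 1/4 splits as (μ - a)(μ - a') with a = (-9/20) - ((1/20)*sqrt(19))*i, a' = (-9/20) + ((1/20)*sqrt(19))*i. At the order-2 pole a set g(μ) = (μ - a)^2*f(μ) = [-μ**2/31 + 19*μ/34 - 32/5] / (μ - a')^2.
Order-2 pole: residue = g'(a); g'((-9/20) - ((1/20)*sqrt(19))*i) = -((7019150/190247)*sqrt(19))*i, so the residue is -((7019150/190247)*sqrt(19))*i.
The factor μ**2 + 9*μ/10 + 1/4 splits as (μ - a)(μ - a') with a = (-9/20) + ((1/20)*sqrt(19))*i, a' = (-9/20) - ((1/20)*sqrt(19))*i. At the order-2 pole a set g(μ) = (μ - a)^2*f(μ) = [-μ**2/31 + 19*μ/34 - 32/5] / (μ - a')^2.
Order-2 pole: residue = g'(a); g'((-9/20) + ((1/20)*sqrt(19))*i) = ((7019150/190247)*sqrt(19))*i, so the residue is ((7019150/190247)*sqrt(19))*i.
List the singular points by increasing real part (a conjugate pair: the negative imaginary part first).

Radius of convergence at 0: 1/2.
At (-9/20) - ((1/20)*sqrt(19))*i: a pole of order 2; residue -((7019150/190247)*sqrt(19))*i.
At (-9/20) + ((1/20)*sqrt(19))*i: a pole of order 2; residue ((7019150/190247)*sqrt(19))*i.


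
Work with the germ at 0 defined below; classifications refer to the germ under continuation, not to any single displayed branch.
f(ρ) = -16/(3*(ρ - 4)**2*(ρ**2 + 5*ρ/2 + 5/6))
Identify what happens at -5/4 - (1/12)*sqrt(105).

The point is a pole of order 1.

The denominator factor ρ**2 + 5*ρ/2 + 5/6 vanishes at -5/4 - (1/12)*sqrt(105) and appears to the power 1; the numerator there equals -16/3, nonzero, and no other factor vanishes.
Hence a pole whose order is the multiplicity, 1.


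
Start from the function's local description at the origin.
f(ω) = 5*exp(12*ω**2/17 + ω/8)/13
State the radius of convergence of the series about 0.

The factor exp(12*ω**2/17 + ω/8) is entire and contributes no finite singular point.
The polynomial part has no poles.
No finite singular points: the Taylor series at 0 converges everywhere.

The radius of convergence is infinite.


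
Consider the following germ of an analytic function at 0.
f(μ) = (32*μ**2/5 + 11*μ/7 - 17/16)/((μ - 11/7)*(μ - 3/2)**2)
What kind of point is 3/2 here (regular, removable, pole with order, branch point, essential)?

The denominator factor μ - 3/2 vanishes at 3/2 and appears to the power 2; the numerator there equals 8789/560, nonzero, and no other factor vanishes.
Hence a pole whose order is the multiplicity, 2.

The point is a pole of order 2.


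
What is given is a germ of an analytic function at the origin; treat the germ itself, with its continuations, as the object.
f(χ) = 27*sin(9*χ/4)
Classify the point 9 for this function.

The point is a regular point.

There is no denominator, hence no pole anywhere.
The factor -sin(9*χ/4) is entire.
So the germ continues analytically to 9.


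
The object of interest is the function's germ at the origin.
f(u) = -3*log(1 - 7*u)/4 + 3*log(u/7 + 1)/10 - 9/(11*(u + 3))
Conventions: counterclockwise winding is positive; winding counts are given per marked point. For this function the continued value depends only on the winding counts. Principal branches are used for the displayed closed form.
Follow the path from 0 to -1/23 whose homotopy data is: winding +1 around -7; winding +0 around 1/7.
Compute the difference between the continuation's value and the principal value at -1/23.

The rational part is single-valued and drops out of the difference; each branch term changes only by its own monodromy.
(3/10)*log(1 - u/(-7)): each positive loop around -7 adds 2*pi*i to the log, so winding +1 contributes (3/10)*(1)*2*pi*i = (3/5)*pi*i.
(-3/4)*log(1 - u/(1/7)): winding 0 around 1/7, so this term returns to its principal value, contribution 0.
Summing the contributions at u = -1/23 gives (3/5)*pi*i.

Continued minus principal equals (3/5)*pi*i.


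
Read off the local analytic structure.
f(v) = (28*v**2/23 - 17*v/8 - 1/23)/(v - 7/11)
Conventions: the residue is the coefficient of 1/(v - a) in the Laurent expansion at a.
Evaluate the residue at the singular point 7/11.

At the order-1 pole 7/11 set g(v) = (v - (7/11))*f(v) = 28*v**2/23 - 17*v/8 - 1/23.
Simple pole: residue = g(a) at a = 7/11, which is -20099/22264.

The residue is -20099/22264.


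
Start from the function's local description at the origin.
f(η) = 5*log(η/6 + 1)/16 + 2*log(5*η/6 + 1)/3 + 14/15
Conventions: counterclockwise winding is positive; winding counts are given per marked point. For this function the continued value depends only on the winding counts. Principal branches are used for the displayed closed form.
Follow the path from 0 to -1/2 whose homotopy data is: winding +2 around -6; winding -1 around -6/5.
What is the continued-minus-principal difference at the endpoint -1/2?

Continued minus principal equals -(1/12)*pi*i.

The rational part is single-valued and drops out of the difference; each branch term changes only by its own monodromy.
(2/3)*log(1 - η/(-6/5)): each positive loop around -6/5 adds 2*pi*i to the log, so winding -1 contributes (2/3)*(-1)*2*pi*i = -(4/3)*pi*i.
(5/16)*log(1 - η/(-6)): each positive loop around -6 adds 2*pi*i to the log, so winding +2 contributes (5/16)*(2)*2*pi*i = (5/4)*pi*i.
Summing the contributions at η = -1/2 gives -(1/12)*pi*i.


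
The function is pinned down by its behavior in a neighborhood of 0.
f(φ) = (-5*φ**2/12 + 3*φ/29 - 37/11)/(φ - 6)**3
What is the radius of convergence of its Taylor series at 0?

Denominator factor (φ - 6)^3: pole of order 3 at 6, modulus 6.
The radius of convergence is the smallest modulus among the singular points: 6.

The radius of convergence is 6.


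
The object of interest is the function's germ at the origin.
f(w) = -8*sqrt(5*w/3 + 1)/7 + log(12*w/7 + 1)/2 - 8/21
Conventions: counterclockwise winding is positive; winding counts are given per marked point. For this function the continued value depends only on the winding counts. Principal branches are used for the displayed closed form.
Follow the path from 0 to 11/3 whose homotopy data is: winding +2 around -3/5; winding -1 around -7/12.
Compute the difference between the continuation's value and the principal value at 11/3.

The rational part is single-valued and drops out of the difference; each branch term changes only by its own monodromy.
(-8/7)*sqrt(1 - w/(-3/5)): winding +2 is even, the square root returns to the same sheet, contribution 0.
(1/2)*log(1 - w/(-7/12)): each positive loop around -7/12 adds 2*pi*i to the log, so winding -1 contributes (1/2)*(-1)*2*pi*i = -pi*i.
Summing the contributions at w = 11/3 gives -pi*i.

Continued minus principal equals -pi*i.


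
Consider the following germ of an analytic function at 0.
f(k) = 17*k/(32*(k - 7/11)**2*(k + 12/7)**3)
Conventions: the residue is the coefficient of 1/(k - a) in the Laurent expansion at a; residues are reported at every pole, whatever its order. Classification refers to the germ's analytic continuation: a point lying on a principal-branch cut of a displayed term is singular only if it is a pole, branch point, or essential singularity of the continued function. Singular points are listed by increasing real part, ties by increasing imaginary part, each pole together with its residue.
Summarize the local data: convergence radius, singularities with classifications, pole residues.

Radius of convergence at 0: 7/11.
At -12/7: a pole of order 3; residue -131938037/17172529936.
At 7/11: a pole of order 2; residue 131938037/17172529936.

Denominator factor (k + 12/7)^3: pole of order 3 at -12/7, modulus 12/7.
Denominator factor (k - 7/11)^2: pole of order 2 at 7/11, modulus 7/11.
The radius of convergence is the smallest modulus among the singular points: 7/11.
At the order-3 pole -12/7 set g(k) = (k - (-12/7))^3*f(k) = 17*k/(32*(k - 7/11)**2).
Order-3 pole: residue = g''(a)/2; g''(-12/7) = -131938037/8586264968, so the residue is -131938037/17172529936.
At the order-2 pole 7/11 set g(k) = (k - (7/11))^2*f(k) = 17*k/(32*(k + 12/7)**3).
Order-2 pole: residue = g'(a); g'(7/11) = 131938037/17172529936, so the residue is 131938037/17172529936.
List the singular points by increasing real part (a conjugate pair: the negative imaginary part first).


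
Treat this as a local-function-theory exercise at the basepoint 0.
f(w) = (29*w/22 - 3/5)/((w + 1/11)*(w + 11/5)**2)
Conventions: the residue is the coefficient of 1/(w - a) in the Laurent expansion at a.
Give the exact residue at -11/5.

At the order-2 pole -11/5 set g(w) = (w - (-11/5))^2*f(w) = (29*w/22 - 3/5)/(w + 1/11).
Order-2 pole: residue = g'(a); g'(-11/5) = 4355/26912, so the residue is 4355/26912.

The residue is 4355/26912.


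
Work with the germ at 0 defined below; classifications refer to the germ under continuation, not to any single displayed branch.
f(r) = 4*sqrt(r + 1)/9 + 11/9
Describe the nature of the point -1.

The term (4/9)*sqrt(1 - r/(-1)) has argument 1 - -1/(-1) = 0 at -1: a square-root (algebraic, two-sheeted) branch point; the remaining terms are analytic or single-valued there.

The point is an algebraic (square-root) branch point.


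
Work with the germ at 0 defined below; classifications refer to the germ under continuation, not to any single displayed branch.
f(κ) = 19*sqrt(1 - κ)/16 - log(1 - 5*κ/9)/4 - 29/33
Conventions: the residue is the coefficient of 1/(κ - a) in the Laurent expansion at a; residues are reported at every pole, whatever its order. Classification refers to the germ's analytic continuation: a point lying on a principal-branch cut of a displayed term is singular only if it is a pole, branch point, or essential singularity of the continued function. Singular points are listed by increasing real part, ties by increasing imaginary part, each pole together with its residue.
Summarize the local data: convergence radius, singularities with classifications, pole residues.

Branch term (-1/4)*log(1 - κ/(9/5)): its argument vanishes at κ = 9/5, a logarithmic branch point, modulus 9/5.
Branch term (19/16)*sqrt(1 - κ/(1)): its argument vanishes at κ = 1, a square-root branch point, modulus 1.
The radius of convergence is the smallest modulus among the singular points: 1.
List the singular points by increasing real part (a conjugate pair: the negative imaginary part first).

Radius of convergence at 0: 1.
At 1: an algebraic (square-root) branch point.
At 9/5: a logarithmic branch point.


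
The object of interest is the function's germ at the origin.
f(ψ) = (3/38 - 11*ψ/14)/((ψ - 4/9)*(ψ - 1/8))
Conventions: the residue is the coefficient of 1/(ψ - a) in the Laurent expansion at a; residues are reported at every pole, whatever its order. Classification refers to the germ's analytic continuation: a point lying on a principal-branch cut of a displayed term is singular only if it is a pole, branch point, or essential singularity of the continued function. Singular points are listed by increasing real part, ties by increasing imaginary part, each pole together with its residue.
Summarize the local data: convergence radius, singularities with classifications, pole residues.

Radius of convergence at 0: 1/8.
At 1/8: a pole of order 1; residue 369/6118.
At 4/9: a pole of order 1; residue -2588/3059.

Denominator factor (ψ - 1/8): pole of order 1 at 1/8, modulus 1/8.
Denominator factor (ψ - 4/9): pole of order 1 at 4/9, modulus 4/9.
The radius of convergence is the smallest modulus among the singular points: 1/8.
At the order-1 pole 1/8 set g(ψ) = (ψ - (1/8))*f(ψ) = (3/38 - 11*ψ/14)/(ψ - 4/9).
Simple pole: residue = g(a) at a = 1/8, which is 369/6118.
At the order-1 pole 4/9 set g(ψ) = (ψ - (4/9))*f(ψ) = (3/38 - 11*ψ/14)/(ψ - 1/8).
Simple pole: residue = g(a) at a = 4/9, which is -2588/3059.
List the singular points by increasing real part (a conjugate pair: the negative imaginary part first).


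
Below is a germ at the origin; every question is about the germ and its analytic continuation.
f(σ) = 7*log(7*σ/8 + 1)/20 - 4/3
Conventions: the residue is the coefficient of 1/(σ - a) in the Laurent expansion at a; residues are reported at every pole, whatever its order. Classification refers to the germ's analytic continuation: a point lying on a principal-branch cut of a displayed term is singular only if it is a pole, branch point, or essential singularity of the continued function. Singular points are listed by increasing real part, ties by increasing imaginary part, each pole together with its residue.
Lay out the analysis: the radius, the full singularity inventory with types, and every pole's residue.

Radius of convergence at 0: 8/7.
At -8/7: a logarithmic branch point.

Branch term (7/20)*log(1 - σ/(-8/7)): its argument vanishes at σ = -8/7, a logarithmic branch point, modulus 8/7.
The radius of convergence is the smallest modulus among the singular points: 8/7.


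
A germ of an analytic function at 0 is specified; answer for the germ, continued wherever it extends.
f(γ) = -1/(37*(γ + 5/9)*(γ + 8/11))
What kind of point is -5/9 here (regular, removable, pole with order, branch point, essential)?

The point is a pole of order 1.

The denominator factor γ + 5/9 vanishes at -5/9 and appears to the power 1; the numerator there equals -1/37, nonzero, and no other factor vanishes.
Hence a pole whose order is the multiplicity, 1.


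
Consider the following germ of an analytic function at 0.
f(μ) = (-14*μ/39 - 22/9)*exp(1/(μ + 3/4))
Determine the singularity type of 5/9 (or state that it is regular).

There is no denominator, hence no pole anywhere.
The essential point of exp(1/(μ - (-3/4))) is -3/4, not 5/9.
So the germ continues analytically to 5/9.

The point is a regular point.


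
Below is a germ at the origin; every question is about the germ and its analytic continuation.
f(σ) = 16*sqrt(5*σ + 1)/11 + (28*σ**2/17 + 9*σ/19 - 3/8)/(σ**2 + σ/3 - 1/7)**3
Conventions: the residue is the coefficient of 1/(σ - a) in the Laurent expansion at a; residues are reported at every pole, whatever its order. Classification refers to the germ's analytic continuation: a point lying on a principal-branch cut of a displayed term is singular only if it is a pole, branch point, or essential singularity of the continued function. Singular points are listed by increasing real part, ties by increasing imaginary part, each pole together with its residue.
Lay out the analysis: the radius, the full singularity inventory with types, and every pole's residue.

Radius of convergence at 0: 1/5.
At -1/6 - (1/42)*sqrt(301): a pole of order 3; residue (46324845/102723044)*sqrt(301).
At -1/5: an algebraic (square-root) branch point.
At -1/6 + (1/42)*sqrt(301): a pole of order 3; residue -(46324845/102723044)*sqrt(301).


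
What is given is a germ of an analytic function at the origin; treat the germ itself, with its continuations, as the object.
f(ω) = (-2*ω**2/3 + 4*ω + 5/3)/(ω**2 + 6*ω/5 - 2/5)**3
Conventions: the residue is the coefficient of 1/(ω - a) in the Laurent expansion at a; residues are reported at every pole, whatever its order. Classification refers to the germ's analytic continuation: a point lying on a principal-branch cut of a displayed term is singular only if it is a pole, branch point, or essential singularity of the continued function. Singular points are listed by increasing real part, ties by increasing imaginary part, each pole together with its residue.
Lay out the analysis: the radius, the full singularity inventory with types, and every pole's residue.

Radius of convergence at 0: -3/5 + (1/5)*sqrt(19).
At -3/5 - (1/5)*sqrt(19): a pole of order 3; residue (22625/329232)*sqrt(19).
At -3/5 + (1/5)*sqrt(19): a pole of order 3; residue -(22625/329232)*sqrt(19).


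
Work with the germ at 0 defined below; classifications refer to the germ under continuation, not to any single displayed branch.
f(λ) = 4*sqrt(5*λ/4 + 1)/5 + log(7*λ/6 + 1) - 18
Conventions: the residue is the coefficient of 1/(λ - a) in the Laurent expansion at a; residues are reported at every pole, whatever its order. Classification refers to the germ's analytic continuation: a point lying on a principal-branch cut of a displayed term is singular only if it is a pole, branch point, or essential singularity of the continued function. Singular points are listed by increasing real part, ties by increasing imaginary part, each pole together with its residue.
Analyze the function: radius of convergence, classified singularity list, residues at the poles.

Branch term (4/5)*sqrt(1 - λ/(-4/5)): its argument vanishes at λ = -4/5, a square-root branch point, modulus 4/5.
Branch term (1)*log(1 - λ/(-6/7)): its argument vanishes at λ = -6/7, a logarithmic branch point, modulus 6/7.
The radius of convergence is the smallest modulus among the singular points: 4/5.
List the singular points by increasing real part (a conjugate pair: the negative imaginary part first).

Radius of convergence at 0: 4/5.
At -6/7: a logarithmic branch point.
At -4/5: an algebraic (square-root) branch point.


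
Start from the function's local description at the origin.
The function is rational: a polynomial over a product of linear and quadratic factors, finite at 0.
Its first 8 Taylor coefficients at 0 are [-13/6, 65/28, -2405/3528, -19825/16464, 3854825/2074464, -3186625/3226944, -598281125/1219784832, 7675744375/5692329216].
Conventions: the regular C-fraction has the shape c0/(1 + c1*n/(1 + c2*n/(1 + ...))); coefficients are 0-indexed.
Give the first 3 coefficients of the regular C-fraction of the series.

The regular C-fraction coefficients are [-13/6, 15/14, -7/9].

Taylor coefficients (read off): a_0 = -13/6, a_1 = 65/28, a_2 = -2405/3528.
c0 = a_0 = -13/6. Peel one level at a time: if S = 1 + c*n/S' with S'(0) = 1, then c is the n-coefficient of S and S' = c*n/(S - 1).
S_1 = c0/f = 1 + (15/14)*n + (5/6)*n^2 + ...; c1 = 15/14.
S_2 = c1*n/(S_1 - 1) = 1 + (-7/9)*n + ...; c2 = -7/9.


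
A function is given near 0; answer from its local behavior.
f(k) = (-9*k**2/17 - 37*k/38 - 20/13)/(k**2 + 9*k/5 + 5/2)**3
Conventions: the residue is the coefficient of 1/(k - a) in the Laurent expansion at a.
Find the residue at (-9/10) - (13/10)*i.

The factor k**2 + 9*k/5 + 5/2 splits as (k - a)(k - a') with a = (-9/10) - (13/10)*i, a' = (-9/10) + (13/10)*i. At the order-3 pole a set g(k) = (k - a)^3*f(k) = [-9*k**2/17 - 37*k/38 - 20/13] / (k - a')^3.
Order-3 pole: residue = g''(a)/2; g''((-9/10) - (13/10)*i) = -(218747625/1559059307)*i, so the residue is -(218747625/3118118614)*i.

The residue is -(218747625/3118118614)*i.


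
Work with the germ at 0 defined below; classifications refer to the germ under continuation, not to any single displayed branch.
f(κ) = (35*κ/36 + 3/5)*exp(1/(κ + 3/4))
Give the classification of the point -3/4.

The point is an essential singularity.

The exponent 1/(κ - (-3/4)) has a pole at -3/4, so exp(1/(κ - (-3/4))) takes every nonzero value near it: an essential singularity (not a pole of any order).


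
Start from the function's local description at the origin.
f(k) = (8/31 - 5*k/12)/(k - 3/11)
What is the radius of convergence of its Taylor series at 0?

Denominator factor (k - 3/11): pole of order 1 at 3/11, modulus 3/11.
The radius of convergence is the smallest modulus among the singular points: 3/11.

The radius of convergence is 3/11.


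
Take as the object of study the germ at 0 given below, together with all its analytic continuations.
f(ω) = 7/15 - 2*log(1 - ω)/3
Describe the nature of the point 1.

The term (-2/3)*log(1 - ω/(1)) has argument 1 - 1/(1) = 0 at 1: a logarithmic (infinitely-sheeted) branch point; the remaining terms are analytic or single-valued there.

The point is a logarithmic branch point.


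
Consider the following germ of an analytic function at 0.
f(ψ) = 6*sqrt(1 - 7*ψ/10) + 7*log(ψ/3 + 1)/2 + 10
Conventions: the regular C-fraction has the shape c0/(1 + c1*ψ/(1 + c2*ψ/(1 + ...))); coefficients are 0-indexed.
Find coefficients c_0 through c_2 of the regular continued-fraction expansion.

Taylor coefficients (expand at 0): a_0 = 16, a_1 = -14/15, a_2 = -2023/3600.
c0 = a_0 = 16. Peel one level at a time: if S = 1 + c*ψ/S' with S'(0) = 1, then c is the ψ-coefficient of S and S' = c*ψ/(S - 1).
S_1 = c0/f = 1 + (7/120)*ψ + (2219/57600)*ψ^2 + ...; c1 = 7/120.
S_2 = c1*ψ/(S_1 - 1) = 1 + (-317/480)*ψ + ...; c2 = -317/480.

The regular C-fraction coefficients are [16, 7/120, -317/480].


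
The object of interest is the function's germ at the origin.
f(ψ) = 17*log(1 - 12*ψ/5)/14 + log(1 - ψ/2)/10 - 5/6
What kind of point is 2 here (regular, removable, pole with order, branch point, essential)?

The term (1/10)*log(1 - ψ/(2)) has argument 1 - 2/(2) = 0 at 2: a logarithmic (infinitely-sheeted) branch point; the remaining terms are analytic or single-valued there.

The point is a logarithmic branch point.


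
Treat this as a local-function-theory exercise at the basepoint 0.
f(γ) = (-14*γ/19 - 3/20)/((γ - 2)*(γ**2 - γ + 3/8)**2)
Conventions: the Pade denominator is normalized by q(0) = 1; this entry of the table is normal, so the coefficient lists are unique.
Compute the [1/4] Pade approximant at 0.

Taylor coefficients needed (expand at 0): a_0 = 8/15, a_1 = 980/171, a_2 = 65078/2565, a_3 = 556369/7695, a_4 = 6831091/46170, a_5 = 11612357/55404.
Write the denominator as Q(γ) = 1 + q1*γ + q2*γ^2 + q3*γ^3 + q4*γ^4. Requiring Q*f - P = O(γ^6) with deg P <= 1 kills the coefficients of γ^2..γ^5 in Q*f:
  γ^2: a_2 + q1*a_1 + q2*a_0 = 0, i.e. 65078/2565 + (980/171)*q1 + (8/15)*q2 = 0.
  γ^3: a_3 + q1*a_2 + q2*a_1 + q3*a_0 = 0, i.e. 556369/7695 + (65078/2565)*q1 + (980/171)*q2 + (8/15)*q3 = 0.
  γ^4: a_4 + q1*a_3 + q2*a_2 + q3*a_1 + q4*a_0 = 0, i.e. 6831091/46170 + (556369/7695)*q1 + (65078/2565)*q2 + (980/171)*q3 + (8/15)*q4 = 0.
  γ^5: a_5 + q1*a_4 + q2*a_3 + q3*a_2 + q4*a_1 = 0, i.e. 11612357/55404 + (6831091/46170)*q1 + (556369/7695)*q2 + (65078/2565)*q3 + (980/171)*q4 = 0.
Solving this linear system: q1 = -562021891/96380121, q2 = 17451721783/1156561452, q3 = -5871496510/289140363, q4 = 3904633844/289140363.
The numerator is Q*f truncated at degree 1: P0 = a_0 = 8/15; P1 = a_1 + q1*a_0 = 71993536868/27468334485.

The Pade approximant has numerator coefficients [8/15, 71993536868/27468334485]; denominator coefficients [1, -562021891/96380121, 17451721783/1156561452, -5871496510/289140363, 3904633844/289140363].


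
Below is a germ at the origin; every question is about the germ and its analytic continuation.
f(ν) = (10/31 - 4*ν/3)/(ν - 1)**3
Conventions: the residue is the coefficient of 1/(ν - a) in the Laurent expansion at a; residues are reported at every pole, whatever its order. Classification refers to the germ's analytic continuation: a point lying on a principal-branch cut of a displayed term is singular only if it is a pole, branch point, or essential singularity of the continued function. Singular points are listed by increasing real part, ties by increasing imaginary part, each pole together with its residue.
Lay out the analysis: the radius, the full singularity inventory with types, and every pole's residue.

Radius of convergence at 0: 1.
At 1: a pole of order 3; residue 0.

Denominator factor (ν - 1)^3: pole of order 3 at 1, modulus 1.
The radius of convergence is the smallest modulus among the singular points: 1.
At the order-3 pole 1 set g(ν) = (ν - (1))^3*f(ν) = 10/31 - 4*ν/3.
Order-3 pole: residue = g''(a)/2; g''(1) = 0, so the residue is 0.


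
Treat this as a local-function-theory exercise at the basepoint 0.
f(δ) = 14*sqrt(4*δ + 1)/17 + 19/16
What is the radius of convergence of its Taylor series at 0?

Branch term (14/17)*sqrt(1 - δ/(-1/4)): its argument vanishes at δ = -1/4, a square-root branch point, modulus 1/4.
The radius of convergence is the smallest modulus among the singular points: 1/4.

The radius of convergence is 1/4.


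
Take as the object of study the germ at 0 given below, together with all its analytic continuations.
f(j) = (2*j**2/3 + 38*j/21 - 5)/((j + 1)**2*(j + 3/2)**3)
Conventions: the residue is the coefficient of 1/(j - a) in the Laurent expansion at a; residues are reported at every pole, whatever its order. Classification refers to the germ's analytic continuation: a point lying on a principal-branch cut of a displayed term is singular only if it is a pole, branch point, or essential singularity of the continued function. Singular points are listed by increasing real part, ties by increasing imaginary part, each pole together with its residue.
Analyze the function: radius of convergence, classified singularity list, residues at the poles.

Denominator factor (j + 1)^2: pole of order 2 at -1, modulus 1.
Denominator factor (j + 3/2)^3: pole of order 3 at -3/2, modulus 3/2.
The radius of convergence is the smallest modulus among the singular points: 1.
At the order-3 pole -3/2 set g(j) = (j - (-3/2))^3*f(j) = (2*j**2/3 + 38*j/21 - 5)/(j + 1)**2.
Order-3 pole: residue = g''(a)/2; g''(-3/2) = -1792/3, so the residue is -896/3.
At the order-2 pole -1 set g(j) = (j - (-1))^2*f(j) = (2*j**2/3 + 38*j/21 - 5)/(j + 3/2)**3.
Order-2 pole: residue = g'(a); g'(-1) = 896/3, so the residue is 896/3.
List the singular points by increasing real part (a conjugate pair: the negative imaginary part first).

Radius of convergence at 0: 1.
At -3/2: a pole of order 3; residue -896/3.
At -1: a pole of order 2; residue 896/3.


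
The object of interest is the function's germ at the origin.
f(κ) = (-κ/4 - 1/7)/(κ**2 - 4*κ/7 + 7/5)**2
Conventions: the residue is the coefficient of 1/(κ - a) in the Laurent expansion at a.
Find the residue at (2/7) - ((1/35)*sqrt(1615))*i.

The factor κ**2 - 4*κ/7 + 7/5 splits as (κ - a)(κ - a') with a = (2/7) - ((1/35)*sqrt(1615))*i, a' = (2/7) + ((1/35)*sqrt(1615))*i. At the order-2 pole a set g(κ) = (κ - a)^2*f(κ) = [-κ/4 - 1/7] / (κ - a')^2.
Order-2 pole: residue = g'(a); g'((2/7) - ((1/35)*sqrt(1615))*i) = -((735/834632)*sqrt(1615))*i, so the residue is -((735/834632)*sqrt(1615))*i.

The residue is -((735/834632)*sqrt(1615))*i.


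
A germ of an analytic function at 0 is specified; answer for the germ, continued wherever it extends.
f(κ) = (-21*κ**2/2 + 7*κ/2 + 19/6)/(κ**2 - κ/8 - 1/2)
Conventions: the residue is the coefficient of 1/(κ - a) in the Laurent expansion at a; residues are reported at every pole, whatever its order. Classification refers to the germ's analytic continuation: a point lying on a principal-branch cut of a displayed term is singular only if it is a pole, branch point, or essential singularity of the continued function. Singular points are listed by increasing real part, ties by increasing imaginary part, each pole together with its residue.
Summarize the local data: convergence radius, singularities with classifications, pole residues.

Radius of convergence at 0: -1/16 + (1/16)*sqrt(129).
At 1/16 - (1/16)*sqrt(129): a pole of order 1; residue 35/32 + (1495/12384)*sqrt(129).
At 1/16 + (1/16)*sqrt(129): a pole of order 1; residue 35/32 - (1495/12384)*sqrt(129).

Denominator factor (κ**2 - κ/8 - 1/2): discriminant 129/64, real irrational roots 1/16 + (1/16)*sqrt(129) and 1/16 - (1/16)*sqrt(129); poles of order 1, moduli 1/16 + (1/16)*sqrt(129) and -1/16 + (1/16)*sqrt(129).
The radius of convergence is the smallest modulus among the singular points: -1/16 + (1/16)*sqrt(129).
The factor κ**2 - κ/8 - 1/2 splits as (κ - a)(κ - a') with a = 1/16 - (1/16)*sqrt(129), a' = 1/16 + (1/16)*sqrt(129). At the order-1 pole a set g(κ) = (κ - a)*f(κ) = [-21*κ**2/2 + 7*κ/2 + 19/6] / (κ - a').
Simple pole: residue = g(a) at a = 1/16 - (1/16)*sqrt(129), which is 35/32 + (1495/12384)*sqrt(129).
The factor κ**2 - κ/8 - 1/2 splits as (κ - a)(κ - a') with a = 1/16 + (1/16)*sqrt(129), a' = 1/16 - (1/16)*sqrt(129). At the order-1 pole a set g(κ) = (κ - a)*f(κ) = [-21*κ**2/2 + 7*κ/2 + 19/6] / (κ - a').
Simple pole: residue = g(a) at a = 1/16 + (1/16)*sqrt(129), which is 35/32 - (1495/12384)*sqrt(129).
List the singular points by increasing real part (a conjugate pair: the negative imaginary part first).


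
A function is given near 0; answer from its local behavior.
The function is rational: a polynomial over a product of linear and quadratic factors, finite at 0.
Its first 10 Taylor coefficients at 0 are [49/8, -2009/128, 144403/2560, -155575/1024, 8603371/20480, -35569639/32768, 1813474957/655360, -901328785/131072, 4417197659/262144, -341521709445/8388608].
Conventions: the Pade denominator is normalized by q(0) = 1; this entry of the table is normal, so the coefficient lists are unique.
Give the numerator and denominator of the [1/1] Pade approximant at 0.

The Pade approximant has numerator coefficients [49/8, 165767/26240]; denominator coefficients [1, 2947/820].

Taylor coefficients needed (read off): a_0 = 49/8, a_1 = -2009/128, a_2 = 144403/2560.
Write the denominator as Q(χ) = 1 + q1*χ. Requiring Q*f - P = O(χ^3) with deg P <= 1 kills the coefficients of χ^2..χ^2 in Q*f:
  χ^2: a_2 + q1*a_1 = 0, i.e. 144403/2560 + (-2009/128)*q1 = 0.
Solving this linear system: q1 = 2947/820.
The numerator is Q*f truncated at degree 1: P0 = a_0 = 49/8; P1 = a_1 + q1*a_0 = 165767/26240.


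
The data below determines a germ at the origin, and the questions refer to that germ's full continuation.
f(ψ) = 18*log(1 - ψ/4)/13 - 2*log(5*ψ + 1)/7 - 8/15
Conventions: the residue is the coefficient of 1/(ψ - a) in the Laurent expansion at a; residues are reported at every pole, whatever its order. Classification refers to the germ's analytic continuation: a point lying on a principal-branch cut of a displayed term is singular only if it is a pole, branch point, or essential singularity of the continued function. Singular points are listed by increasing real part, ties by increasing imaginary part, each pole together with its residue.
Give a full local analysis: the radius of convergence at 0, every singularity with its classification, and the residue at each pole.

Radius of convergence at 0: 1/5.
At -1/5: a logarithmic branch point.
At 4: a logarithmic branch point.

Branch term (18/13)*log(1 - ψ/(4)): its argument vanishes at ψ = 4, a logarithmic branch point, modulus 4.
Branch term (-2/7)*log(1 - ψ/(-1/5)): its argument vanishes at ψ = -1/5, a logarithmic branch point, modulus 1/5.
The radius of convergence is the smallest modulus among the singular points: 1/5.
List the singular points by increasing real part (a conjugate pair: the negative imaginary part first).


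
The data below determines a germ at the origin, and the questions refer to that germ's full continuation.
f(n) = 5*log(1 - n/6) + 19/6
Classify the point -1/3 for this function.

The point is a regular point.

There is no denominator, hence no pole anywhere.
Branch term log(1 - n/(6)): argument at -1/3 is 19/18, nonzero, so -1/3 is not its branch point (a point on a principal cut is still regular for the continued germ).
So the germ continues analytically to -1/3.


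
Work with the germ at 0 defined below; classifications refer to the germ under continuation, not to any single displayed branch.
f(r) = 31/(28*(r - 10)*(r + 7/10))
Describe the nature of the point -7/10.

The denominator factor r + 7/10 vanishes at -7/10 and appears to the power 1; the numerator there equals 31/28, nonzero, and no other factor vanishes.
Hence a pole whose order is the multiplicity, 1.

The point is a pole of order 1.


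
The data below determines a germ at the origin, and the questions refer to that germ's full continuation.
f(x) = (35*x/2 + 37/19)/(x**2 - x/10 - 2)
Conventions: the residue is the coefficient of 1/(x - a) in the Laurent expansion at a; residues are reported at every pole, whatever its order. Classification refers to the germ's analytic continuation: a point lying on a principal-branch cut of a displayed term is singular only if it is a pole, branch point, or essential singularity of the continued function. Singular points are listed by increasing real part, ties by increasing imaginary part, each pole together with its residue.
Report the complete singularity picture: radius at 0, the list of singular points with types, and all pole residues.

Radius of convergence at 0: -1/20 + (3/20)*sqrt(89).
At 1/20 - (3/20)*sqrt(89): a pole of order 1; residue 35/4 - (715/6764)*sqrt(89).
At 1/20 + (3/20)*sqrt(89): a pole of order 1; residue 35/4 + (715/6764)*sqrt(89).

Denominator factor (x**2 - x/10 - 2): discriminant 801/100, real irrational roots 1/20 + (3/20)*sqrt(89) and 1/20 - (3/20)*sqrt(89); poles of order 1, moduli 1/20 + (3/20)*sqrt(89) and -1/20 + (3/20)*sqrt(89).
The radius of convergence is the smallest modulus among the singular points: -1/20 + (3/20)*sqrt(89).
The factor x**2 - x/10 - 2 splits as (x - a)(x - a') with a = 1/20 - (3/20)*sqrt(89), a' = 1/20 + (3/20)*sqrt(89). At the order-1 pole a set g(x) = (x - a)*f(x) = [35*x/2 + 37/19] / (x - a').
Simple pole: residue = g(a) at a = 1/20 - (3/20)*sqrt(89), which is 35/4 - (715/6764)*sqrt(89).
The factor x**2 - x/10 - 2 splits as (x - a)(x - a') with a = 1/20 + (3/20)*sqrt(89), a' = 1/20 - (3/20)*sqrt(89). At the order-1 pole a set g(x) = (x - a)*f(x) = [35*x/2 + 37/19] / (x - a').
Simple pole: residue = g(a) at a = 1/20 + (3/20)*sqrt(89), which is 35/4 + (715/6764)*sqrt(89).
List the singular points by increasing real part (a conjugate pair: the negative imaginary part first).


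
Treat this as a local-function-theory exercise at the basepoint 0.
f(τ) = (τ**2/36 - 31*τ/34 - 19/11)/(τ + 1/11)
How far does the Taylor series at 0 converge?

Denominator factor (τ + 1/11): pole of order 1 at -1/11, modulus 1/11.
The radius of convergence is the smallest modulus among the singular points: 1/11.

The radius of convergence is 1/11.


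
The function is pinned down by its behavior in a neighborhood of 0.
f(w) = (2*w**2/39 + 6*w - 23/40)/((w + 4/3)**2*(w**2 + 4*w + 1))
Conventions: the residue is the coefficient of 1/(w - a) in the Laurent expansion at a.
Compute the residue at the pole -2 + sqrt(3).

The factor w**2 + 4*w + 1 splits as (w - a)(w - a') with a = -2 + sqrt(3), a' = -2 - sqrt(3). At the order-1 pole a set g(w) = (w - a)*f(w) = [(2*w**2/39 + 6*w - 23/40)/(w + 4/3)**2] / (w - a').
Simple pole: residue = g(a) at a = -2 + sqrt(3), which is 38667/137540 - (265327/550160)*sqrt(3).

The residue is 38667/137540 - (265327/550160)*sqrt(3).


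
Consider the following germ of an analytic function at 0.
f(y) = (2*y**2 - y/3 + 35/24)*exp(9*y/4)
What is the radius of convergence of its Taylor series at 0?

The radius of convergence is infinite.

The factor exp(9*y/4) is entire and contributes no finite singular point.
The polynomial part has no poles.
No finite singular points: the Taylor series at 0 converges everywhere.


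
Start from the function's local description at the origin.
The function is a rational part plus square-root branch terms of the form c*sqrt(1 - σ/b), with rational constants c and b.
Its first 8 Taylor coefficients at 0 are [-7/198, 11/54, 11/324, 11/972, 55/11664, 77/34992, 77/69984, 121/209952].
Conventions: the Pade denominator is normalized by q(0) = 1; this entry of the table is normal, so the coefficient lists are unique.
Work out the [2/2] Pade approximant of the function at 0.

Taylor coefficients needed (read off): a_0 = -7/198, a_1 = 11/54, a_2 = 11/324, a_3 = 11/972, a_4 = 55/11664.
Write the denominator as Q(σ) = 1 + q1*σ + q2*σ^2. Requiring Q*f - P = O(σ^5) with deg P <= 2 kills the coefficients of σ^3..σ^4 in Q*f:
  σ^3: a_3 + q1*a_2 + q2*a_1 = 0, i.e. 11/972 + (11/324)*q1 + (11/54)*q2 = 0.
  σ^4: a_4 + q1*a_3 + q2*a_2 = 0, i.e. 55/11664 + (11/972)*q1 + (11/324)*q2 = 0.
Solving this linear system: q1 = -1/2, q2 = 1/36.
The numerator is Q*f truncated at degree 2: P0 = a_0 = -7/198; P1 = a_1 + q1*a_0 = 263/1188; P2 = a_2 + q1*a_1 + q2*a_0 = -491/7128.

The Pade approximant has numerator coefficients [-7/198, 263/1188, -491/7128]; denominator coefficients [1, -1/2, 1/36].


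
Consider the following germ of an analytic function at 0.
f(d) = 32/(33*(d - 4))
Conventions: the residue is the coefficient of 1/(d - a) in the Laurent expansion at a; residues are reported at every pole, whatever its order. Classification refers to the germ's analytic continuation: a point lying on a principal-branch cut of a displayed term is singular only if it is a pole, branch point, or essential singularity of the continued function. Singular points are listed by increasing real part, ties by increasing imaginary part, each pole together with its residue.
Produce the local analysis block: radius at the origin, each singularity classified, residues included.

Radius of convergence at 0: 4.
At 4: a pole of order 1; residue 32/33.

Denominator factor (d - 4): pole of order 1 at 4, modulus 4.
The radius of convergence is the smallest modulus among the singular points: 4.
At the order-1 pole 4 set g(d) = (d - (4))*f(d) = 32/33.
Simple pole: residue = g(a) at a = 4, which is 32/33.


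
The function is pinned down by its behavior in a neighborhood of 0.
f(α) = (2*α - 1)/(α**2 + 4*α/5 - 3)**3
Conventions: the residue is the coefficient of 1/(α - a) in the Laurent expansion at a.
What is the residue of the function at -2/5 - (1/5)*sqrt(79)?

The residue is (16875/7888624)*sqrt(79).

The factor α**2 + 4*α/5 - 3 splits as (α - a)(α - a') with a = -2/5 - (1/5)*sqrt(79), a' = -2/5 + (1/5)*sqrt(79). At the order-3 pole a set g(α) = (α - a)^3*f(α) = [2*α - 1] / (α - a')^3.
Order-3 pole: residue = g''(a)/2; g''(-2/5 - (1/5)*sqrt(79)) = (16875/3944312)*sqrt(79), so the residue is (16875/7888624)*sqrt(79).
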